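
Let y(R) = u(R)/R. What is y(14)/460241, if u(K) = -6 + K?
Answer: 4/3221687 ≈ 1.2416e-6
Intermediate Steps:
y(R) = (-6 + R)/R
y(14)/460241 = ((-6 + 14)/14)/460241 = ((1/14)*8)*(1/460241) = (4/7)*(1/460241) = 4/3221687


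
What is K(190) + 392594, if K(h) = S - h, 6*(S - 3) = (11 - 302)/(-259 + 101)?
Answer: 124000709/316 ≈ 3.9241e+5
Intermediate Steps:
S = 1045/316 (S = 3 + ((11 - 302)/(-259 + 101))/6 = 3 + (-291/(-158))/6 = 3 + (-291*(-1/158))/6 = 3 + (⅙)*(291/158) = 3 + 97/316 = 1045/316 ≈ 3.3070)
K(h) = 1045/316 - h
K(190) + 392594 = (1045/316 - 1*190) + 392594 = (1045/316 - 190) + 392594 = -58995/316 + 392594 = 124000709/316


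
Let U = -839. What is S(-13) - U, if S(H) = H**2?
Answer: 1008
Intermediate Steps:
S(-13) - U = (-13)**2 - 1*(-839) = 169 + 839 = 1008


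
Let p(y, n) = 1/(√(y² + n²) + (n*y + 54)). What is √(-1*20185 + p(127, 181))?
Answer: √(-465082584 - 20185*√48890)/√(23041 + √48890) ≈ 142.07*I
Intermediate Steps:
p(y, n) = 1/(54 + √(n² + y²) + n*y) (p(y, n) = 1/(√(n² + y²) + (54 + n*y)) = 1/(54 + √(n² + y²) + n*y))
√(-1*20185 + p(127, 181)) = √(-1*20185 + 1/(54 + √(181² + 127²) + 181*127)) = √(-20185 + 1/(54 + √(32761 + 16129) + 22987)) = √(-20185 + 1/(54 + √48890 + 22987)) = √(-20185 + 1/(23041 + √48890))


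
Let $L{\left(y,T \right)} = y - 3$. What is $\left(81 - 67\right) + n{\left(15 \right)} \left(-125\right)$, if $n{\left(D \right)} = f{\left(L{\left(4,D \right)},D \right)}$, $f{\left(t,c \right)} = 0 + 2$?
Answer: $-236$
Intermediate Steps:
$L{\left(y,T \right)} = -3 + y$
$f{\left(t,c \right)} = 2$
$n{\left(D \right)} = 2$
$\left(81 - 67\right) + n{\left(15 \right)} \left(-125\right) = \left(81 - 67\right) + 2 \left(-125\right) = 14 - 250 = -236$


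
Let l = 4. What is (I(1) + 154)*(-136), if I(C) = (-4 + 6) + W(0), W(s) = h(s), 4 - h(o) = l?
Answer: -21216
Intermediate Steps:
h(o) = 0 (h(o) = 4 - 1*4 = 4 - 4 = 0)
W(s) = 0
I(C) = 2 (I(C) = (-4 + 6) + 0 = 2 + 0 = 2)
(I(1) + 154)*(-136) = (2 + 154)*(-136) = 156*(-136) = -21216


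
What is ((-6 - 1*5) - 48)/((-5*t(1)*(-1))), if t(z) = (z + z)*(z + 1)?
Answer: -59/20 ≈ -2.9500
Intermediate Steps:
t(z) = 2*z*(1 + z) (t(z) = (2*z)*(1 + z) = 2*z*(1 + z))
((-6 - 1*5) - 48)/((-5*t(1)*(-1))) = ((-6 - 1*5) - 48)/((-10*(1 + 1)*(-1))) = ((-6 - 5) - 48)/((-10*2*(-1))) = (-11 - 48)/((-5*4*(-1))) = -59/(-20*(-1)) = -59/20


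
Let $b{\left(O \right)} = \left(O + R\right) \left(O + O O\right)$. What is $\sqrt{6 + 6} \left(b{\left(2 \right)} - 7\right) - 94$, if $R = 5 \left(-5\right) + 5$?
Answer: $-94 - 230 \sqrt{3} \approx -492.37$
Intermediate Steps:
$R = -20$ ($R = -25 + 5 = -20$)
$b{\left(O \right)} = \left(-20 + O\right) \left(O + O^{2}\right)$ ($b{\left(O \right)} = \left(O - 20\right) \left(O + O O\right) = \left(-20 + O\right) \left(O + O^{2}\right)$)
$\sqrt{6 + 6} \left(b{\left(2 \right)} - 7\right) - 94 = \sqrt{6 + 6} \left(2 \left(-20 + 2^{2} - 38\right) - 7\right) - 94 = \sqrt{12} \left(2 \left(-20 + 4 - 38\right) - 7\right) - 94 = 2 \sqrt{3} \left(2 \left(-54\right) - 7\right) - 94 = 2 \sqrt{3} \left(-108 - 7\right) - 94 = 2 \sqrt{3} \left(-115\right) - 94 = - 230 \sqrt{3} - 94 = -94 - 230 \sqrt{3}$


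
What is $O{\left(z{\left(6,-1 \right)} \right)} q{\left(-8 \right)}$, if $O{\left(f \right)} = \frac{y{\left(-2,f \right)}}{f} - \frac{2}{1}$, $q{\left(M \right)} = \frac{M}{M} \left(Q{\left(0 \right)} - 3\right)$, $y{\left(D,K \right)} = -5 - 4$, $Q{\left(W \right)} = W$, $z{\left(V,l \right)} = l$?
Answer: $-21$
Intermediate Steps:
$y{\left(D,K \right)} = -9$ ($y{\left(D,K \right)} = -5 - 4 = -9$)
$q{\left(M \right)} = -3$ ($q{\left(M \right)} = \frac{M}{M} \left(0 - 3\right) = 1 \left(-3\right) = -3$)
$O{\left(f \right)} = -2 - \frac{9}{f}$ ($O{\left(f \right)} = - \frac{9}{f} - \frac{2}{1} = - \frac{9}{f} - 2 = -2 - \frac{9}{f}$)
$O{\left(z{\left(6,-1 \right)} \right)} q{\left(-8 \right)} = \left(-2 - \frac{9}{-1}\right) \left(-3\right) = \left(-2 - -9\right) \left(-3\right) = \left(-2 + 9\right) \left(-3\right) = 7 \left(-3\right) = -21$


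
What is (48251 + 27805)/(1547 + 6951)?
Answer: 38028/4249 ≈ 8.9499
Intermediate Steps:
(48251 + 27805)/(1547 + 6951) = 76056/8498 = 76056*(1/8498) = 38028/4249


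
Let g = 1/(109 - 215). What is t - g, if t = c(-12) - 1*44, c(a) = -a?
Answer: -3391/106 ≈ -31.991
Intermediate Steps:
g = -1/106 (g = 1/(-106) = -1/106 ≈ -0.0094340)
t = -32 (t = -1*(-12) - 1*44 = 12 - 44 = -32)
t - g = -32 - 1*(-1/106) = -32 + 1/106 = -3391/106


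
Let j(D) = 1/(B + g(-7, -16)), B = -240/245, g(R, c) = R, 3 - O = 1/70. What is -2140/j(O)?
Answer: 836740/49 ≈ 17076.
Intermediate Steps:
O = 209/70 (O = 3 - 1/70 = 209/70 ≈ 2.9857)
B = -48/49 (B = -240*1/245 = -48/49 ≈ -0.97959)
j(D) = -49/391 (j(D) = 1/(-48/49 - 7) = 1/(-391/49) = -49/391)
-2140/j(O) = -2140/(-49/391) = -2140*(-391/49) = 836740/49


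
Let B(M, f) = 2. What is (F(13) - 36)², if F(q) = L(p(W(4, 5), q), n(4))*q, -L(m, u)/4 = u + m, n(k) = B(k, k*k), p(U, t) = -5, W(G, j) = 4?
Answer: 14400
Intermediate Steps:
n(k) = 2
L(m, u) = -4*m - 4*u (L(m, u) = -4*(u + m) = -4*(m + u) = -4*m - 4*u)
F(q) = 12*q (F(q) = (-4*(-5) - 4*2)*q = (20 - 8)*q = 12*q)
(F(13) - 36)² = (12*13 - 36)² = (156 - 36)² = 120² = 14400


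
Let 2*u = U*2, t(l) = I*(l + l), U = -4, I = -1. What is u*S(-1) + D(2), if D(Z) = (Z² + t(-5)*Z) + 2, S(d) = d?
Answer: 30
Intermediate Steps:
t(l) = -2*l (t(l) = -(l + l) = -2*l)
D(Z) = 2 + Z² + 10*Z (D(Z) = (Z² + (-2*(-5))*Z) + 2 = (Z² + 10*Z) + 2 = 2 + Z² + 10*Z)
u = -4 (u = (-4*2)/2 = (½)*(-8) = -4)
u*S(-1) + D(2) = -4*(-1) + (2 + 2² + 10*2) = 4 + (2 + 4 + 20) = 4 + 26 = 30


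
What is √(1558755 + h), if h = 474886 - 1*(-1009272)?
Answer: √3042913 ≈ 1744.4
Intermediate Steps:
h = 1484158 (h = 474886 + 1009272 = 1484158)
√(1558755 + h) = √(1558755 + 1484158) = √3042913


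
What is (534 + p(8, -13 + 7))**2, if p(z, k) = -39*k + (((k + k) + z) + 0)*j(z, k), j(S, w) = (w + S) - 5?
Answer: 608400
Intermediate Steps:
j(S, w) = -5 + S + w (j(S, w) = (S + w) - 5 = -5 + S + w)
p(z, k) = -39*k + (z + 2*k)*(-5 + k + z) (p(z, k) = -39*k + (((k + k) + z) + 0)*(-5 + z + k) = -39*k + ((2*k + z) + 0)*(-5 + k + z) = -39*k + ((z + 2*k) + 0)*(-5 + k + z) = -39*k + (z + 2*k)*(-5 + k + z))
(534 + p(8, -13 + 7))**2 = (534 + (-39*(-13 + 7) + 8*(-5 + (-13 + 7) + 8) + 2*(-13 + 7)*(-5 + (-13 + 7) + 8)))**2 = (534 + (-39*(-6) + 8*(-5 - 6 + 8) + 2*(-6)*(-5 - 6 + 8)))**2 = (534 + (234 + 8*(-3) + 2*(-6)*(-3)))**2 = (534 + (234 - 24 + 36))**2 = (534 + 246)**2 = 780**2 = 608400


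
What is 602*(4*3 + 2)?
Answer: 8428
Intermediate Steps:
602*(4*3 + 2) = 602*(12 + 2) = 602*14 = 8428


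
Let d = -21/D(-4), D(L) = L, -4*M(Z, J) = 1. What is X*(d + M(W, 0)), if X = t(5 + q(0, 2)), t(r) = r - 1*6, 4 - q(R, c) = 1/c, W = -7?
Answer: 25/2 ≈ 12.500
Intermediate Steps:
M(Z, J) = -¼ (M(Z, J) = -¼*1 = -¼)
q(R, c) = 4 - 1/c
d = 21/4 (d = -21/(-4) = -21*(-¼) = 21/4 ≈ 5.2500)
t(r) = -6 + r (t(r) = r - 6 = -6 + r)
X = 5/2 (X = -6 + (5 + (4 - 1/2)) = -6 + (5 + (4 - 1*½)) = -6 + (5 + (4 - ½)) = -6 + (5 + 7/2) = -6 + 17/2 = 5/2 ≈ 2.5000)
X*(d + M(W, 0)) = 5*(21/4 - ¼)/2 = (5/2)*5 = 25/2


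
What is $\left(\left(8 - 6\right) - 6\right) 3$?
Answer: $-12$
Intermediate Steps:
$\left(\left(8 - 6\right) - 6\right) 3 = \left(2 - 6\right) 3 = \left(-4\right) 3 = -12$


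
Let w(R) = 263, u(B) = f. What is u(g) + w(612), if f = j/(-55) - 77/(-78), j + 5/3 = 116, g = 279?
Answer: 374529/1430 ≈ 261.91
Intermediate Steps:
j = 343/3 (j = -5/3 + 116 = 343/3 ≈ 114.33)
f = -1561/1430 (f = (343/3)/(-55) - 77/(-78) = (343/3)*(-1/55) - 77*(-1/78) = -343/165 + 77/78 = -1561/1430 ≈ -1.0916)
u(B) = -1561/1430
u(g) + w(612) = -1561/1430 + 263 = 374529/1430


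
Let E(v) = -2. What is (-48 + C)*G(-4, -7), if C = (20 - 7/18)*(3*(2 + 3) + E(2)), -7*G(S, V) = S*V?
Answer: -7450/9 ≈ -827.78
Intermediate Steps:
G(S, V) = -S*V/7
C = 4589/18 (C = (20 - 7/18)*(3*(2 + 3) - 2) = (20 - 7*1/18)*(3*5 - 2) = (20 - 7/18)*(15 - 2) = (353/18)*13 = 4589/18 ≈ 254.94)
(-48 + C)*G(-4, -7) = (-48 + 4589/18)*(-1/7*(-4)*(-7)) = (3725/18)*(-4) = -7450/9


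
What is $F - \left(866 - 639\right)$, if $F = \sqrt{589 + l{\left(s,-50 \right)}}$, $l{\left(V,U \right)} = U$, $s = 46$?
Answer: $-227 + 7 \sqrt{11} \approx -203.78$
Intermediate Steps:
$F = 7 \sqrt{11}$ ($F = \sqrt{589 - 50} = \sqrt{539} = 7 \sqrt{11} \approx 23.216$)
$F - \left(866 - 639\right) = 7 \sqrt{11} - \left(866 - 639\right) = 7 \sqrt{11} - 227 = -227 + 7 \sqrt{11}$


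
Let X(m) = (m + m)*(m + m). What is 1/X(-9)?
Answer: 1/324 ≈ 0.0030864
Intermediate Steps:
X(m) = 4*m**2 (X(m) = (2*m)*(2*m) = 4*m**2)
1/X(-9) = 1/(4*(-9)**2) = 1/(4*81) = 1/324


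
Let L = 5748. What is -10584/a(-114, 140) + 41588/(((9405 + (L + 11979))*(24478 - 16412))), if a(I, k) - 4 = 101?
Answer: -745260371/7393470 ≈ -100.80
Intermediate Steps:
a(I, k) = 105 (a(I, k) = 4 + 101 = 105)
-10584/a(-114, 140) + 41588/(((9405 + (L + 11979))*(24478 - 16412))) = -10584/105 + 41588/(((9405 + (5748 + 11979))*(24478 - 16412))) = -10584*1/105 + 41588/(((9405 + 17727)*8066)) = -504/5 + 41588/((27132*8066)) = -504/5 + 41588/218846712 = -504/5 + 41588*(1/218846712) = -504/5 + 281/1478694 = -745260371/7393470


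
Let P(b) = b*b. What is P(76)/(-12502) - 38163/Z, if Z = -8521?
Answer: 11260435/2803409 ≈ 4.0167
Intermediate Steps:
P(b) = b²
P(76)/(-12502) - 38163/Z = 76²/(-12502) - 38163/(-8521) = 5776*(-1/12502) - 38163*(-1/8521) = -152/329 + 38163/8521 = 11260435/2803409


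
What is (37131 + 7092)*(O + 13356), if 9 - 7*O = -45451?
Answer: 6144874296/7 ≈ 8.7784e+8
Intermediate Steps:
O = 45460/7 (O = 9/7 - 1/7*(-45451) = 9/7 + 6493 = 45460/7 ≈ 6494.3)
(37131 + 7092)*(O + 13356) = (37131 + 7092)*(45460/7 + 13356) = 44223*(138952/7) = 6144874296/7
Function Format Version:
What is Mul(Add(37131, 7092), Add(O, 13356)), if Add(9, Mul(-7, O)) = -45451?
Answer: Rational(6144874296, 7) ≈ 8.7784e+8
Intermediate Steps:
O = Rational(45460, 7) (O = Add(Rational(9, 7), Mul(Rational(-1, 7), -45451)) = Add(Rational(9, 7), 6493) = Rational(45460, 7) ≈ 6494.3)
Mul(Add(37131, 7092), Add(O, 13356)) = Mul(Add(37131, 7092), Add(Rational(45460, 7), 13356)) = Mul(44223, Rational(138952, 7)) = Rational(6144874296, 7)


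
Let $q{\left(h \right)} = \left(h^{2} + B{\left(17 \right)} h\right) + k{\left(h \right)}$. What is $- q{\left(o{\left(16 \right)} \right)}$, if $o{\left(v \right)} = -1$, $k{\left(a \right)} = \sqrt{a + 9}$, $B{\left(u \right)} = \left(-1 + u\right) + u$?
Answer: $32 - 2 \sqrt{2} \approx 29.172$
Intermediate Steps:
$B{\left(u \right)} = -1 + 2 u$
$k{\left(a \right)} = \sqrt{9 + a}$
$q{\left(h \right)} = h^{2} + \sqrt{9 + h} + 33 h$ ($q{\left(h \right)} = \left(h^{2} + \left(-1 + 2 \cdot 17\right) h\right) + \sqrt{9 + h} = \left(h^{2} + \left(-1 + 34\right) h\right) + \sqrt{9 + h} = \left(h^{2} + 33 h\right) + \sqrt{9 + h} = h^{2} + \sqrt{9 + h} + 33 h$)
$- q{\left(o{\left(16 \right)} \right)} = - (\left(-1\right)^{2} + \sqrt{9 - 1} + 33 \left(-1\right)) = - (1 + \sqrt{8} - 33) = - (1 + 2 \sqrt{2} - 33) = - (-32 + 2 \sqrt{2}) = 32 - 2 \sqrt{2}$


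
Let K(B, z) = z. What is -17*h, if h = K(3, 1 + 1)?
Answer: -34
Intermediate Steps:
h = 2 (h = 1 + 1 = 2)
-17*h = -17*2 = -34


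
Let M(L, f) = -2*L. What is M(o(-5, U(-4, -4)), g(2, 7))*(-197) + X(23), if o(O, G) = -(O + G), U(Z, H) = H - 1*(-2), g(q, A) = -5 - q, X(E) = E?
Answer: 2781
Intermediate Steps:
U(Z, H) = 2 + H (U(Z, H) = H + 2 = 2 + H)
o(O, G) = -G - O (o(O, G) = -(G + O) = -G - O)
M(o(-5, U(-4, -4)), g(2, 7))*(-197) + X(23) = -2*(-(2 - 4) - 1*(-5))*(-197) + 23 = -2*(-1*(-2) + 5)*(-197) + 23 = -2*(2 + 5)*(-197) + 23 = -2*7*(-197) + 23 = -14*(-197) + 23 = 2758 + 23 = 2781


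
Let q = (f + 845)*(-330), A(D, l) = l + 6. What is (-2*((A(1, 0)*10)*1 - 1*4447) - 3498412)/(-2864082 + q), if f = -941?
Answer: 1744819/1416201 ≈ 1.2320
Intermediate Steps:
A(D, l) = 6 + l
q = 31680 (q = (-941 + 845)*(-330) = -96*(-330) = 31680)
(-2*((A(1, 0)*10)*1 - 1*4447) - 3498412)/(-2864082 + q) = (-2*(((6 + 0)*10)*1 - 1*4447) - 3498412)/(-2864082 + 31680) = (-2*((6*10)*1 - 4447) - 3498412)/(-2832402) = (-2*(60*1 - 4447) - 3498412)*(-1/2832402) = (-2*(60 - 4447) - 3498412)*(-1/2832402) = (-2*(-4387) - 3498412)*(-1/2832402) = (8774 - 3498412)*(-1/2832402) = -3489638*(-1/2832402) = 1744819/1416201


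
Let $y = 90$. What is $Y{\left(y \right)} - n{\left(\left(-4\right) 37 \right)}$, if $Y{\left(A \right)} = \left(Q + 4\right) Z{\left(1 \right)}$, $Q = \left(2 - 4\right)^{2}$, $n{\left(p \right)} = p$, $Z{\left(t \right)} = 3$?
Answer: $172$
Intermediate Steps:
$Q = 4$ ($Q = \left(-2\right)^{2} = 4$)
$Y{\left(A \right)} = 24$ ($Y{\left(A \right)} = \left(4 + 4\right) 3 = 8 \cdot 3 = 24$)
$Y{\left(y \right)} - n{\left(\left(-4\right) 37 \right)} = 24 - \left(-4\right) 37 = 24 - -148 = 24 + 148 = 172$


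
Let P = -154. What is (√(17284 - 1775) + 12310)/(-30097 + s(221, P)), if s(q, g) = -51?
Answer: -6155/15074 - √15509/30148 ≈ -0.41245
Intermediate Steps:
(√(17284 - 1775) + 12310)/(-30097 + s(221, P)) = (√(17284 - 1775) + 12310)/(-30097 - 51) = (√15509 + 12310)/(-30148) = (12310 + √15509)*(-1/30148) = -6155/15074 - √15509/30148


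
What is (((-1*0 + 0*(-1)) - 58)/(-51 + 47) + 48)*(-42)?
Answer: -2625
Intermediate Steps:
(((-1*0 + 0*(-1)) - 58)/(-51 + 47) + 48)*(-42) = (((0 + 0) - 58)/(-4) + 48)*(-42) = ((0 - 58)*(-1/4) + 48)*(-42) = (-58*(-1/4) + 48)*(-42) = (29/2 + 48)*(-42) = (125/2)*(-42) = -2625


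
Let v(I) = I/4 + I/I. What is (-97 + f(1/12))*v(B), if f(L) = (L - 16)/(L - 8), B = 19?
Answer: -51888/95 ≈ -546.19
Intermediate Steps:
v(I) = 1 + I/4 (v(I) = I*(¼) + 1 = I/4 + 1 = 1 + I/4)
f(L) = (-16 + L)/(-8 + L)
(-97 + f(1/12))*v(B) = (-97 + (-16 + 1/12)/(-8 + 1/12))*(1 + (¼)*19) = (-97 + (-16 + 1/12)/(-8 + 1/12))*(1 + 19/4) = (-97 - 191/12/(-95/12))*(23/4) = (-97 - 12/95*(-191/12))*(23/4) = (-97 + 191/95)*(23/4) = -9024/95*23/4 = -51888/95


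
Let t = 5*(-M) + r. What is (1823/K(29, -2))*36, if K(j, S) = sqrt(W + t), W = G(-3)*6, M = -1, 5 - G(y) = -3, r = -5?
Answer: 5469*sqrt(3) ≈ 9472.6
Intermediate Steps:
G(y) = 8 (G(y) = 5 - 1*(-3) = 5 + 3 = 8)
t = 0 (t = 5*(-1*(-1)) - 5 = 5*1 - 5 = 5 - 5 = 0)
W = 48 (W = 8*6 = 48)
K(j, S) = 4*sqrt(3) (K(j, S) = sqrt(48 + 0) = sqrt(48) = 4*sqrt(3))
(1823/K(29, -2))*36 = (1823/((4*sqrt(3))))*36 = (1823*(sqrt(3)/12))*36 = (1823*sqrt(3)/12)*36 = 5469*sqrt(3)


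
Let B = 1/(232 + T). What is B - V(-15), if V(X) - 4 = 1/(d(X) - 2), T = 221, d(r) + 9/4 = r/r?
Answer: -21731/5889 ≈ -3.6901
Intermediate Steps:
d(r) = -5/4 (d(r) = -9/4 + r/r = -9/4 + 1 = -5/4)
B = 1/453 (B = 1/(232 + 221) = 1/453 ≈ 0.0022075)
V(X) = 48/13 (V(X) = 4 + 1/(-5/4 - 2) = 4 + 1/(-13/4) = 4 - 4/13 = 48/13)
B - V(-15) = 1/453 - 1*48/13 = 1/453 - 48/13 = -21731/5889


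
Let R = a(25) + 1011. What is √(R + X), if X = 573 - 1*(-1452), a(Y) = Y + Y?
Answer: √3086 ≈ 55.552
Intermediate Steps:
a(Y) = 2*Y
R = 1061 (R = 2*25 + 1011 = 50 + 1011 = 1061)
X = 2025 (X = 573 + 1452 = 2025)
√(R + X) = √(1061 + 2025) = √3086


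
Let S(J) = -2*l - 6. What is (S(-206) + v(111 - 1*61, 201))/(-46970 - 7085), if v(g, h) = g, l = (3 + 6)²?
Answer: 118/54055 ≈ 0.0021830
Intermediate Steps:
l = 81 (l = 9² = 81)
S(J) = -168 (S(J) = -2*81 - 6 = -162 - 6 = -168)
(S(-206) + v(111 - 1*61, 201))/(-46970 - 7085) = (-168 + (111 - 1*61))/(-46970 - 7085) = (-168 + (111 - 61))/(-54055) = (-168 + 50)*(-1/54055) = -118*(-1/54055) = 118/54055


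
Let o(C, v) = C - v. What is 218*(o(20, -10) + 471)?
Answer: 109218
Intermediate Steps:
218*(o(20, -10) + 471) = 218*((20 - 1*(-10)) + 471) = 218*((20 + 10) + 471) = 218*(30 + 471) = 218*501 = 109218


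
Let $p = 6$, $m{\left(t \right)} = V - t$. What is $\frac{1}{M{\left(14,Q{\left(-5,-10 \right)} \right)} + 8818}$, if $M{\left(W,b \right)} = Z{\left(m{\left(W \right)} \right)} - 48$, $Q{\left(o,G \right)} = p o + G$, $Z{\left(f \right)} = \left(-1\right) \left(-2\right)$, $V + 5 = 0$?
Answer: $\frac{1}{8772} \approx 0.000114$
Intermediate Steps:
$V = -5$ ($V = -5 + 0 = -5$)
$m{\left(t \right)} = -5 - t$
$Z{\left(f \right)} = 2$
$Q{\left(o,G \right)} = G + 6 o$ ($Q{\left(o,G \right)} = 6 o + G = G + 6 o$)
$M{\left(W,b \right)} = -46$ ($M{\left(W,b \right)} = 2 - 48 = -46$)
$\frac{1}{M{\left(14,Q{\left(-5,-10 \right)} \right)} + 8818} = \frac{1}{-46 + 8818} = \frac{1}{8772}$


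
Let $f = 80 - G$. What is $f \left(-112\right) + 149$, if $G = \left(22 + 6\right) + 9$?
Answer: $-4667$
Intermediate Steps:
$G = 37$ ($G = 28 + 9 = 37$)
$f = 43$ ($f = 80 - 37 = 43$)
$f \left(-112\right) + 149 = 43 \left(-112\right) + 149 = -4816 + 149 = -4667$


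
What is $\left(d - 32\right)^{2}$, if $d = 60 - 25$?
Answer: $9$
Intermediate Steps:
$d = 35$
$\left(d - 32\right)^{2} = \left(35 - 32\right)^{2} = 3^{2} = 9$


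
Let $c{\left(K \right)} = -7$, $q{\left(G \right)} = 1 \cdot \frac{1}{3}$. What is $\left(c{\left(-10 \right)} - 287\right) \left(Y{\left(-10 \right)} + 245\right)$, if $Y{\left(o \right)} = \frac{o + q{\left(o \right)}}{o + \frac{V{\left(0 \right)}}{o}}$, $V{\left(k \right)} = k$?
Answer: $- \frac{361571}{5} \approx -72314.0$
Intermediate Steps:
$q{\left(G \right)} = \frac{1}{3}$ ($q{\left(G \right)} = 1 \cdot \frac{1}{3} = \frac{1}{3}$)
$Y{\left(o \right)} = \frac{\frac{1}{3} + o}{o}$ ($Y{\left(o \right)} = \frac{o + \frac{1}{3}}{o + \frac{0}{o}} = \frac{\frac{1}{3} + o}{o + 0} = \frac{\frac{1}{3} + o}{o}$)
$\left(c{\left(-10 \right)} - 287\right) \left(Y{\left(-10 \right)} + 245\right) = \left(-7 - 287\right) \left(\frac{\frac{1}{3} - 10}{-10} + 245\right) = - 294 \left(\left(- \frac{1}{10}\right) \left(- \frac{29}{3}\right) + 245\right) = - 294 \left(\frac{29}{30} + 245\right) = \left(-294\right) \frac{7379}{30} = - \frac{361571}{5}$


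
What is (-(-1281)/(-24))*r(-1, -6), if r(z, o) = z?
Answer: 427/8 ≈ 53.375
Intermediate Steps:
(-(-1281)/(-24))*r(-1, -6) = -(-1281)/(-24)*(-1) = -(-1281)*(-1)/24*(-1) = -61*7/8*(-1) = -427/8*(-1) = 427/8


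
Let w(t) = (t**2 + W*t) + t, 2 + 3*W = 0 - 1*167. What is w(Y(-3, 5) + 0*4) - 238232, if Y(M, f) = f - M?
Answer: -715832/3 ≈ -2.3861e+5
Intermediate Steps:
W = -169/3 (W = -2/3 + (0 - 1*167)/3 = -2/3 + (0 - 167)/3 = -2/3 + (1/3)*(-167) = -2/3 - 167/3 = -169/3 ≈ -56.333)
w(t) = t**2 - 166*t/3 (w(t) = (t**2 - 169*t/3) + t = t**2 - 166*t/3)
w(Y(-3, 5) + 0*4) - 238232 = ((5 - 1*(-3)) + 0*4)*(-166 + 3*((5 - 1*(-3)) + 0*4))/3 - 238232 = ((5 + 3) + 0)*(-166 + 3*((5 + 3) + 0))/3 - 238232 = (8 + 0)*(-166 + 3*(8 + 0))/3 - 238232 = (1/3)*8*(-166 + 3*8) - 238232 = (1/3)*8*(-166 + 24) - 238232 = (1/3)*8*(-142) - 238232 = -1136/3 - 238232 = -715832/3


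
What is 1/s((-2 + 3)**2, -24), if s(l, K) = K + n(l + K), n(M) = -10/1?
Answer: -1/34 ≈ -0.029412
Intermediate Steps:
n(M) = -10 (n(M) = -10*1 = -10)
s(l, K) = -10 + K (s(l, K) = K - 10 = -10 + K)
1/s((-2 + 3)**2, -24) = 1/(-10 - 24) = 1/(-34) = -1/34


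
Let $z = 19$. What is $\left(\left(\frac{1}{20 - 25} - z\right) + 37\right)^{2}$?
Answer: $\frac{7921}{25} \approx 316.84$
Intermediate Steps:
$\left(\left(\frac{1}{20 - 25} - z\right) + 37\right)^{2} = \left(\left(\frac{1}{20 - 25} - 19\right) + 37\right)^{2} = \left(\left(\frac{1}{-5} - 19\right) + 37\right)^{2} = \left(\left(- \frac{1}{5} - 19\right) + 37\right)^{2} = \left(- \frac{96}{5} + 37\right)^{2} = \left(\frac{89}{5}\right)^{2} = \frac{7921}{25}$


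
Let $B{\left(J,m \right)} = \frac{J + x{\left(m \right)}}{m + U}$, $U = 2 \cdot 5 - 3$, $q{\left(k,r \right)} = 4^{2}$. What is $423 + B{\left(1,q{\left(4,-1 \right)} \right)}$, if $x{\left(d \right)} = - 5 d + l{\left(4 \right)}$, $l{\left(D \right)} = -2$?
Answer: $\frac{9648}{23} \approx 419.48$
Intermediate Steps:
$q{\left(k,r \right)} = 16$
$U = 7$ ($U = 10 - 3 = 7$)
$x{\left(d \right)} = -2 - 5 d$ ($x{\left(d \right)} = - 5 d - 2 = -2 - 5 d$)
$B{\left(J,m \right)} = \frac{-2 + J - 5 m}{7 + m}$ ($B{\left(J,m \right)} = \frac{J - \left(2 + 5 m\right)}{m + 7} = \frac{-2 + J - 5 m}{7 + m}$)
$423 + B{\left(1,q{\left(4,-1 \right)} \right)} = 423 + \frac{-2 + 1 - 80}{7 + 16} = 423 + \frac{-2 + 1 - 80}{23} = 423 + \frac{1}{23} \left(-81\right) = 423 - \frac{81}{23} = \frac{9648}{23}$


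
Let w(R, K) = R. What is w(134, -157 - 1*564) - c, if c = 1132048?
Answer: -1131914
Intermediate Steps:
w(134, -157 - 1*564) - c = 134 - 1*1132048 = 134 - 1132048 = -1131914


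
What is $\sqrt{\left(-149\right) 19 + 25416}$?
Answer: $\sqrt{22585} \approx 150.28$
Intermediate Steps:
$\sqrt{\left(-149\right) 19 + 25416} = \sqrt{-2831 + 25416} = \sqrt{22585}$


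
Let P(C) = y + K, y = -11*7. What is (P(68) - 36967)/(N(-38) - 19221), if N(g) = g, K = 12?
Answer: 37032/19259 ≈ 1.9228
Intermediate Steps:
y = -77
P(C) = -65 (P(C) = -77 + 12 = -65)
(P(68) - 36967)/(N(-38) - 19221) = (-65 - 36967)/(-38 - 19221) = -37032/(-19259) = -37032*(-1/19259) = 37032/19259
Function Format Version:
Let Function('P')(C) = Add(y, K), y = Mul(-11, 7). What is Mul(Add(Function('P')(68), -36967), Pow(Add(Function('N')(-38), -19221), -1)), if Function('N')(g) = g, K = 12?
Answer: Rational(37032, 19259) ≈ 1.9228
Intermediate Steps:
y = -77
Function('P')(C) = -65 (Function('P')(C) = Add(-77, 12) = -65)
Mul(Add(Function('P')(68), -36967), Pow(Add(Function('N')(-38), -19221), -1)) = Mul(Add(-65, -36967), Pow(Add(-38, -19221), -1)) = Mul(-37032, Pow(-19259, -1)) = Mul(-37032, Rational(-1, 19259)) = Rational(37032, 19259)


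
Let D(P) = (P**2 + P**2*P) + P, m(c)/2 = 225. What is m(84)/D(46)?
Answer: 75/16583 ≈ 0.0045227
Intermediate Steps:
m(c) = 450 (m(c) = 2*225 = 450)
D(P) = P + P**2 + P**3 (D(P) = (P**2 + P**3) + P = P + P**2 + P**3)
m(84)/D(46) = 450/((46*(1 + 46 + 46**2))) = 450/((46*(1 + 46 + 2116))) = 450/((46*2163)) = 450/99498 = 450*(1/99498) = 75/16583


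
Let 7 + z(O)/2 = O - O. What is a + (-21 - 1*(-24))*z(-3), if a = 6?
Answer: -36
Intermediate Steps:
z(O) = -14 (z(O) = -14 + 2*(O - O) = -14 + 2*0 = -14 + 0 = -14)
a + (-21 - 1*(-24))*z(-3) = 6 + (-21 - 1*(-24))*(-14) = 6 + (-21 + 24)*(-14) = 6 + 3*(-14) = 6 - 42 = -36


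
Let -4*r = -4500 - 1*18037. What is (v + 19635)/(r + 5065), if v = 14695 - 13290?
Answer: 84160/42797 ≈ 1.9665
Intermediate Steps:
v = 1405
r = 22537/4 (r = -(-4500 - 1*18037)/4 = -(-4500 - 18037)/4 = -¼*(-22537) = 22537/4 ≈ 5634.3)
(v + 19635)/(r + 5065) = (1405 + 19635)/(22537/4 + 5065) = 21040/(42797/4) = 21040*(4/42797) = 84160/42797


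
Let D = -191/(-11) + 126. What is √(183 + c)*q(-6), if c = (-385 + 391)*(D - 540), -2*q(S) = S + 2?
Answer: 6*I*√29535/11 ≈ 93.74*I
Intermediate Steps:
q(S) = -1 - S/2 (q(S) = -(S + 2)/2 = -(2 + S)/2 = -1 - S/2)
D = 1577/11 (D = -191*(-1/11) + 126 = 191/11 + 126 = 1577/11 ≈ 143.36)
c = -26178/11 (c = (-385 + 391)*(1577/11 - 540) = 6*(-4363/11) = -26178/11 ≈ -2379.8)
√(183 + c)*q(-6) = √(183 - 26178/11)*(-1 - ½*(-6)) = √(-24165/11)*(-1 + 3) = (3*I*√29535/11)*2 = 6*I*√29535/11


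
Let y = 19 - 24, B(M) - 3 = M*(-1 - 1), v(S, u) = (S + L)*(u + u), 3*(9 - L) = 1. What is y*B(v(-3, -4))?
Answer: -1405/3 ≈ -468.33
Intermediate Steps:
L = 26/3 (L = 9 - ⅓*1 = 9 - ⅓ = 26/3 ≈ 8.6667)
v(S, u) = 2*u*(26/3 + S) (v(S, u) = (S + 26/3)*(u + u) = (26/3 + S)*(2*u) = 2*u*(26/3 + S))
B(M) = 3 - 2*M (B(M) = 3 + M*(-1 - 1) = 3 + M*(-2) = 3 - 2*M)
y = -5
y*B(v(-3, -4)) = -5*(3 - 4*(-4)*(26 + 3*(-3))/3) = -5*(3 - 4*(-4)*(26 - 9)/3) = -5*(3 - 4*(-4)*17/3) = -5*(3 - 2*(-136/3)) = -5*(3 + 272/3) = -5*281/3 = -1405/3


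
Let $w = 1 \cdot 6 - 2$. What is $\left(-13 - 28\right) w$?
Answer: $-164$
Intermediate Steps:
$w = 4$ ($w = 6 - 2 = 4$)
$\left(-13 - 28\right) w = \left(-13 - 28\right) 4 = \left(-41\right) 4 = -164$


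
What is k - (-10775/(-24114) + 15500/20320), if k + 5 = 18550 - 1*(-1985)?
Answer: 251475875485/12249912 ≈ 20529.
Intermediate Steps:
k = 20530 (k = -5 + (18550 - 1*(-1985)) = -5 + (18550 + 1985) = -5 + 20535 = 20530)
k - (-10775/(-24114) + 15500/20320) = 20530 - (-10775/(-24114) + 15500/20320) = 20530 - (-10775*(-1/24114) + 15500*(1/20320)) = 20530 - (10775/24114 + 775/1016) = 20530 - 1*14817875/12249912 = 20530 - 14817875/12249912 = 251475875485/12249912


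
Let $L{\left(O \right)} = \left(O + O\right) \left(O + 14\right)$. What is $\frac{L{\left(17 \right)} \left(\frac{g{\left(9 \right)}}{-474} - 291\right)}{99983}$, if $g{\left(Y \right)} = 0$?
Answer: $- \frac{306714}{99983} \approx -3.0677$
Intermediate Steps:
$L{\left(O \right)} = 2 O \left(14 + O\right)$
$\frac{L{\left(17 \right)} \left(\frac{g{\left(9 \right)}}{-474} - 291\right)}{99983} = \frac{2 \cdot 17 \left(14 + 17\right) \left(\frac{0}{-474} - 291\right)}{99983} = 2 \cdot 17 \cdot 31 \left(0 \left(- \frac{1}{474}\right) - 291\right) \frac{1}{99983} = 1054 \left(0 - 291\right) \frac{1}{99983} = 1054 \left(-291\right) \frac{1}{99983} = \left(-306714\right) \frac{1}{99983} = - \frac{306714}{99983}$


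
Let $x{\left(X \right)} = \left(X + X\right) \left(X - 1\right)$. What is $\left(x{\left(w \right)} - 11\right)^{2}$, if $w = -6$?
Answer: $5329$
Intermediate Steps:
$x{\left(X \right)} = 2 X \left(-1 + X\right)$
$\left(x{\left(w \right)} - 11\right)^{2} = \left(2 \left(-6\right) \left(-1 - 6\right) - 11\right)^{2} = \left(2 \left(-6\right) \left(-7\right) - 11\right)^{2} = \left(84 - 11\right)^{2} = 73^{2} = 5329$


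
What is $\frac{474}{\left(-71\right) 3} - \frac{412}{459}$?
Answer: $- \frac{101774}{32589} \approx -3.123$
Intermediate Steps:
$\frac{474}{\left(-71\right) 3} - \frac{412}{459} = \frac{474}{-213} - \frac{412}{459} = 474 \left(- \frac{1}{213}\right) - \frac{412}{459} = - \frac{158}{71} - \frac{412}{459} = - \frac{101774}{32589}$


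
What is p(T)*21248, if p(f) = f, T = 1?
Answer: 21248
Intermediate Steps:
p(T)*21248 = 1*21248 = 21248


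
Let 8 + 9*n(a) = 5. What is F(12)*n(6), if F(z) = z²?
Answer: -48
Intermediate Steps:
n(a) = -⅓ (n(a) = -8/9 + (⅑)*5 = -8/9 + 5/9 = -⅓)
F(12)*n(6) = 12²*(-⅓) = 144*(-⅓) = -48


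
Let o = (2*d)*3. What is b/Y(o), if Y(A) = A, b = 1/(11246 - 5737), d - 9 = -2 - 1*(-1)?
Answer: 1/264432 ≈ 3.7817e-6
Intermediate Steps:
d = 8 (d = 9 + (-2 - 1*(-1)) = 9 + (-2 + 1) = 9 - 1 = 8)
b = 1/5509 ≈ 0.00018152
o = 48 (o = (2*8)*3 = 16*3 = 48)
b/Y(o) = (1/5509)/48 = (1/5509)*(1/48) = 1/264432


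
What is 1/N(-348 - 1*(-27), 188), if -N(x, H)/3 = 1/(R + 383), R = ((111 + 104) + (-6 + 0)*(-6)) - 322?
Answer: -104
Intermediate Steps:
R = -71 (R = (215 - 6*(-6)) - 322 = (215 + 36) - 322 = 251 - 322 = -71)
N(x, H) = -1/104 (N(x, H) = -3/(-71 + 383) = -3/312 = -3*1/312 = -1/104)
1/N(-348 - 1*(-27), 188) = 1/(-1/104) = -104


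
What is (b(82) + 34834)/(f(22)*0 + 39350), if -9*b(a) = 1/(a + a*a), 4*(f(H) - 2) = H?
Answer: 426744367/482068980 ≈ 0.88523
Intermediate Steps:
f(H) = 2 + H/4
b(a) = -1/(9*(a + a**2)) (b(a) = -1/(9*(a + a*a)) = -1/(9*(a + a**2)))
(b(82) + 34834)/(f(22)*0 + 39350) = (-1/9/(82*(1 + 82)) + 34834)/((2 + (1/4)*22)*0 + 39350) = (-1/9*1/82/83 + 34834)/((2 + 11/2)*0 + 39350) = (-1/9*1/82*1/83 + 34834)/((15/2)*0 + 39350) = (-1/61254 + 34834)/(0 + 39350) = (2133721835/61254)/39350 = (2133721835/61254)*(1/39350) = 426744367/482068980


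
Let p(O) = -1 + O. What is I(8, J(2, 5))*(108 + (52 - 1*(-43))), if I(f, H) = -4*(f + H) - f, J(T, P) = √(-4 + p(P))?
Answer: -8120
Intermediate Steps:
J(T, P) = √(-5 + P) (J(T, P) = √(-4 + (-1 + P)) = √(-5 + P))
I(f, H) = -5*f - 4*H (I(f, H) = -4*(H + f) - f = (-4*H - 4*f) - f = -5*f - 4*H)
I(8, J(2, 5))*(108 + (52 - 1*(-43))) = (-5*8 - 4*√(-5 + 5))*(108 + (52 - 1*(-43))) = (-40 - 4*√0)*(108 + (52 + 43)) = (-40 - 4*0)*(108 + 95) = (-40 + 0)*203 = -40*203 = -8120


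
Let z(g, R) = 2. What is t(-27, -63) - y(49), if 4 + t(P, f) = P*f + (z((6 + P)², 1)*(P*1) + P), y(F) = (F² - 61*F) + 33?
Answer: 2171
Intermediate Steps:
y(F) = 33 + F² - 61*F
t(P, f) = -4 + 3*P + P*f (t(P, f) = -4 + (P*f + (2*(P*1) + P)) = -4 + (P*f + (2*P + P)) = -4 + (P*f + 3*P) = -4 + (3*P + P*f) = -4 + 3*P + P*f)
t(-27, -63) - y(49) = (-4 + 3*(-27) - 27*(-63)) - (33 + 49² - 61*49) = (-4 - 81 + 1701) - (33 + 2401 - 2989) = 1616 - 1*(-555) = 1616 + 555 = 2171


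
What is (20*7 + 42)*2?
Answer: 364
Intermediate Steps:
(20*7 + 42)*2 = (140 + 42)*2 = 182*2 = 364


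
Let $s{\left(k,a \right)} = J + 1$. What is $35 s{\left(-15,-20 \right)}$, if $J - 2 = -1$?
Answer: $70$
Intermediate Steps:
$J = 1$ ($J = 2 - 1 = 1$)
$s{\left(k,a \right)} = 2$ ($s{\left(k,a \right)} = 1 + 1 = 2$)
$35 s{\left(-15,-20 \right)} = 35 \cdot 2 = 70$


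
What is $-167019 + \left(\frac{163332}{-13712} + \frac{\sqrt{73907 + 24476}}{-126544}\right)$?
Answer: $- \frac{572581965}{3428} - \frac{\sqrt{98383}}{126544} \approx -1.6703 \cdot 10^{5}$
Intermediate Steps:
$-167019 + \left(\frac{163332}{-13712} + \frac{\sqrt{73907 + 24476}}{-126544}\right) = -167019 + \left(163332 \left(- \frac{1}{13712}\right) + \sqrt{98383} \left(- \frac{1}{126544}\right)\right) = -167019 - \left(\frac{40833}{3428} + \frac{\sqrt{98383}}{126544}\right) = - \frac{572581965}{3428} - \frac{\sqrt{98383}}{126544}$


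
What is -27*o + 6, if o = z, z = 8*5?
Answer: -1074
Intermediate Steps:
z = 40
o = 40
-27*o + 6 = -27*40 + 6 = -1080 + 6 = -1074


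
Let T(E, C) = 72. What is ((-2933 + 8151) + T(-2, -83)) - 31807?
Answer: -26517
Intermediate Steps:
((-2933 + 8151) + T(-2, -83)) - 31807 = ((-2933 + 8151) + 72) - 31807 = (5218 + 72) - 31807 = 5290 - 31807 = -26517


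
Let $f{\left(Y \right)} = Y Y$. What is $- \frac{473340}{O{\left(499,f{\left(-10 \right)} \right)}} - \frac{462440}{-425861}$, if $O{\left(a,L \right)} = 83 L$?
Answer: $- \frac{9886939687}{176732315} \approx -55.943$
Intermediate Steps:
$f{\left(Y \right)} = Y^{2}$
$- \frac{473340}{O{\left(499,f{\left(-10 \right)} \right)}} - \frac{462440}{-425861} = - \frac{473340}{83 \left(-10\right)^{2}} - \frac{462440}{-425861} = - \frac{473340}{83 \cdot 100} - - \frac{462440}{425861} = - \frac{473340}{8300} + \frac{462440}{425861} = \left(-473340\right) \frac{1}{8300} + \frac{462440}{425861} = - \frac{23667}{415} + \frac{462440}{425861} = - \frac{9886939687}{176732315}$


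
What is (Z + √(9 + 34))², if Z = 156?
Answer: (156 + √43)² ≈ 26425.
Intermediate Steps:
(Z + √(9 + 34))² = (156 + √(9 + 34))² = (156 + √43)²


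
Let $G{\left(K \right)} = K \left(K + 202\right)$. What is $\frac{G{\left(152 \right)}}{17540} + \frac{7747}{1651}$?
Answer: $\frac{442361}{57005} \approx 7.76$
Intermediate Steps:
$G{\left(K \right)} = K \left(202 + K\right)$
$\frac{G{\left(152 \right)}}{17540} + \frac{7747}{1651} = \frac{152 \left(202 + 152\right)}{17540} + \frac{7747}{1651} = 152 \cdot 354 \cdot \frac{1}{17540} + 7747 \cdot \frac{1}{1651} = 53808 \cdot \frac{1}{17540} + \frac{61}{13} = \frac{13452}{4385} + \frac{61}{13} = \frac{442361}{57005}$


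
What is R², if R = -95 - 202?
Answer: 88209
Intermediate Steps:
R = -297
R² = (-297)² = 88209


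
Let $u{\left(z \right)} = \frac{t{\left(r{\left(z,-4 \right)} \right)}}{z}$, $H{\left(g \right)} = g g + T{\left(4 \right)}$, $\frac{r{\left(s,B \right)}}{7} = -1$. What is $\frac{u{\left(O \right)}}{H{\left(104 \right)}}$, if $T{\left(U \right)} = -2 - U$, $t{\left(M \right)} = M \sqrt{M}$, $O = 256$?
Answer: $- \frac{7 i \sqrt{7}}{2767360} \approx - 6.6924 \cdot 10^{-6} i$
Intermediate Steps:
$r{\left(s,B \right)} = -7$ ($r{\left(s,B \right)} = 7 \left(-1\right) = -7$)
$t{\left(M \right)} = M^{\frac{3}{2}}$
$H{\left(g \right)} = -6 + g^{2}$ ($H{\left(g \right)} = g g - 6 = g^{2} - 6 = -6 + g^{2}$)
$u{\left(z \right)} = - \frac{7 i \sqrt{7}}{z}$ ($u{\left(z \right)} = \frac{\left(-7\right)^{\frac{3}{2}}}{z} = \frac{\left(-7\right) i \sqrt{7}}{z} = - \frac{7 i \sqrt{7}}{z}$)
$\frac{u{\left(O \right)}}{H{\left(104 \right)}} = \frac{\left(-7\right) i \sqrt{7} \cdot \frac{1}{256}}{-6 + 104^{2}} = \frac{\left(-7\right) i \sqrt{7} \cdot \frac{1}{256}}{-6 + 10816} = \frac{\left(- \frac{7}{256}\right) i \sqrt{7}}{10810} = - \frac{7 i \sqrt{7}}{256} \cdot \frac{1}{10810} = - \frac{7 i \sqrt{7}}{2767360}$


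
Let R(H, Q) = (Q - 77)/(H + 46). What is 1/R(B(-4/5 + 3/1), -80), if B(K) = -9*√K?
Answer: -46/157 + 9*√55/785 ≈ -0.20797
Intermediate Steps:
R(H, Q) = (-77 + Q)/(46 + H)
1/R(B(-4/5 + 3/1), -80) = 1/((-77 - 80)/(46 - 9*√(-4/5 + 3/1))) = 1/(-157/(46 - 9*√(-4*⅕ + 3*1))) = 1/(-157/(46 - 9*√(-⅘ + 3))) = 1/(-157/(46 - 9*√55/5)) = -46/157 + 9*√55/785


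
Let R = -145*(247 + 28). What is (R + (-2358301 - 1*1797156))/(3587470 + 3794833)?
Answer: -4195332/7382303 ≈ -0.56830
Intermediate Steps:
R = -39875 (R = -145*275 = -39875)
(R + (-2358301 - 1*1797156))/(3587470 + 3794833) = (-39875 + (-2358301 - 1*1797156))/(3587470 + 3794833) = (-39875 + (-2358301 - 1797156))/7382303 = (-39875 - 4155457)*(1/7382303) = -4195332*1/7382303 = -4195332/7382303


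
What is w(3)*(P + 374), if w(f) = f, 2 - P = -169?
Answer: 1635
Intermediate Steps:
P = 171 (P = 2 - 1*(-169) = 2 + 169 = 171)
w(3)*(P + 374) = 3*(171 + 374) = 3*545 = 1635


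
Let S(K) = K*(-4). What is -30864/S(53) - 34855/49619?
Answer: 381012889/2629807 ≈ 144.88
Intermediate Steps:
S(K) = -4*K
-30864/S(53) - 34855/49619 = -30864/((-4*53)) - 34855/49619 = -30864/(-212) - 34855*1/49619 = -30864*(-1/212) - 34855/49619 = 7716/53 - 34855/49619 = 381012889/2629807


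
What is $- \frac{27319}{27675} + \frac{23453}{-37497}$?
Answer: $- \frac{557814106}{345909825} \approx -1.6126$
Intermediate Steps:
$- \frac{27319}{27675} + \frac{23453}{-37497} = \left(-27319\right) \frac{1}{27675} + 23453 \left(- \frac{1}{37497}\right) = - \frac{27319}{27675} - \frac{23453}{37497} = - \frac{557814106}{345909825}$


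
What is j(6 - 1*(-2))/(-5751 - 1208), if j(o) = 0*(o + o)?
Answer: 0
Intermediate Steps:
j(o) = 0 (j(o) = 0*(2*o) = 0)
j(6 - 1*(-2))/(-5751 - 1208) = 0/(-5751 - 1208) = 0/(-6959) = -1/6959*0 = 0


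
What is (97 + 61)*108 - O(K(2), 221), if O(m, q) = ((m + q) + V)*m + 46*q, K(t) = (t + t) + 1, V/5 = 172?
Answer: 1468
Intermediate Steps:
V = 860 (V = 5*172 = 860)
K(t) = 1 + 2*t (K(t) = 2*t + 1 = 1 + 2*t)
O(m, q) = 46*q + m*(860 + m + q) (O(m, q) = ((m + q) + 860)*m + 46*q = (860 + m + q)*m + 46*q = m*(860 + m + q) + 46*q = 46*q + m*(860 + m + q))
(97 + 61)*108 - O(K(2), 221) = (97 + 61)*108 - ((1 + 2*2)² + 46*221 + 860*(1 + 2*2) + (1 + 2*2)*221) = 158*108 - ((1 + 4)² + 10166 + 860*(1 + 4) + (1 + 4)*221) = 17064 - (5² + 10166 + 860*5 + 5*221) = 17064 - (25 + 10166 + 4300 + 1105) = 17064 - 1*15596 = 17064 - 15596 = 1468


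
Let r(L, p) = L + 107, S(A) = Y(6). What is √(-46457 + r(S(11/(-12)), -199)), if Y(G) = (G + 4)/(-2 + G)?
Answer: I*√185390/2 ≈ 215.28*I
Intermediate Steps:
Y(G) = (4 + G)/(-2 + G)
S(A) = 5/2 (S(A) = (4 + 6)/(-2 + 6) = 10/4 = (¼)*10 = 5/2)
r(L, p) = 107 + L
√(-46457 + r(S(11/(-12)), -199)) = √(-46457 + (107 + 5/2)) = √(-46457 + 219/2) = √(-92695/2) = I*√185390/2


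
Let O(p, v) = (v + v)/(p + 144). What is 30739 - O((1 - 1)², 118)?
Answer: 1106545/36 ≈ 30737.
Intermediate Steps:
O(p, v) = 2*v/(144 + p) (O(p, v) = (2*v)/(144 + p) = 2*v/(144 + p))
30739 - O((1 - 1)², 118) = 30739 - 2*118/(144 + (1 - 1)²) = 30739 - 2*118/(144 + 0²) = 30739 - 2*118/(144 + 0) = 30739 - 2*118/144 = 30739 - 1*59/36 = 30739 - 59/36 = 1106545/36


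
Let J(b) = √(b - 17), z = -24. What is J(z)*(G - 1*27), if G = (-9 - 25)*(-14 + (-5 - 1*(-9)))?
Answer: 313*I*√41 ≈ 2004.2*I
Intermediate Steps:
G = 340 (G = -34*(-14 + (-5 + 9)) = -34*(-14 + 4) = -34*(-10) = 340)
J(b) = √(-17 + b)
J(z)*(G - 1*27) = √(-17 - 24)*(340 - 1*27) = √(-41)*(340 - 27) = (I*√41)*313 = 313*I*√41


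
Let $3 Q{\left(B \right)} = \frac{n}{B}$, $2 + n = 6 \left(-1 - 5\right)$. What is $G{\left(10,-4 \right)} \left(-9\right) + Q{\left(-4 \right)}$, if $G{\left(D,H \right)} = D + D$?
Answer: $- \frac{1061}{6} \approx -176.83$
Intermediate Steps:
$n = -38$ ($n = -2 + 6 \left(-1 - 5\right) = -2 + 6 \left(-6\right) = -2 - 36 = -38$)
$G{\left(D,H \right)} = 2 D$
$Q{\left(B \right)} = - \frac{38}{3 B}$ ($Q{\left(B \right)} = \frac{\left(-38\right) \frac{1}{B}}{3} = - \frac{38}{3 B}$)
$G{\left(10,-4 \right)} \left(-9\right) + Q{\left(-4 \right)} = 2 \cdot 10 \left(-9\right) - \frac{38}{3 \left(-4\right)} = 20 \left(-9\right) - - \frac{19}{6} = -180 + \frac{19}{6} = - \frac{1061}{6}$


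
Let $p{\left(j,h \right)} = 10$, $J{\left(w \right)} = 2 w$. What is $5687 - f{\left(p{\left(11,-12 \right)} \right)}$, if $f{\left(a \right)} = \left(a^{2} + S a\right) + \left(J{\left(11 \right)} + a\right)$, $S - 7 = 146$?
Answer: $4025$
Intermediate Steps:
$S = 153$ ($S = 7 + 146 = 153$)
$f{\left(a \right)} = 22 + a^{2} + 154 a$ ($f{\left(a \right)} = \left(a^{2} + 153 a\right) + \left(2 \cdot 11 + a\right) = \left(a^{2} + 153 a\right) + \left(22 + a\right) = 22 + a^{2} + 154 a$)
$5687 - f{\left(p{\left(11,-12 \right)} \right)} = 5687 - \left(22 + 10^{2} + 154 \cdot 10\right) = 5687 - \left(22 + 100 + 1540\right) = 5687 - 1662 = 4025$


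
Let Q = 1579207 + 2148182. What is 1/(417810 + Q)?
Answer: 1/4145199 ≈ 2.4124e-7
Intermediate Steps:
Q = 3727389
1/(417810 + Q) = 1/(417810 + 3727389) = 1/4145199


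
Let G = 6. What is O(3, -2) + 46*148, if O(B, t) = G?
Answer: 6814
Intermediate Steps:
O(B, t) = 6
O(3, -2) + 46*148 = 6 + 46*148 = 6 + 6808 = 6814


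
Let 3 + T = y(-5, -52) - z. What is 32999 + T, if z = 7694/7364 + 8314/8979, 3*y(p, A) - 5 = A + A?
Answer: 1089713974553/33060678 ≈ 32961.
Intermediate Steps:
y(p, A) = 5/3 + 2*A/3 (y(p, A) = 5/3 + (A + A)/3 = 5/3 + (2*A)/3 = 5/3 + 2*A/3)
z = 65154361/33060678 (z = 7694*(1/7364) + 8314*(1/8979) = 3847/3682 + 8314/8979 = 65154361/33060678 ≈ 1.9708)
T = -1255338769/33060678 (T = -3 + ((5/3 + (⅔)*(-52)) - 1*65154361/33060678) = -3 + ((5/3 - 104/3) - 65154361/33060678) = -3 + (-33 - 65154361/33060678) = -3 - 1156156735/33060678 = -1255338769/33060678 ≈ -37.971)
32999 + T = 32999 - 1255338769/33060678 = 1089713974553/33060678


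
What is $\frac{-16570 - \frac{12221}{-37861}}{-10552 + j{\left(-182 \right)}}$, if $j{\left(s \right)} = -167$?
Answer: $\frac{627344549}{405832059} \approx 1.5458$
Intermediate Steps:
$\frac{-16570 - \frac{12221}{-37861}}{-10552 + j{\left(-182 \right)}} = \frac{-16570 - \frac{12221}{-37861}}{-10552 - 167} = \frac{-16570 - - \frac{12221}{37861}}{-10719} = \left(-16570 + \frac{12221}{37861}\right) \left(- \frac{1}{10719}\right) = \left(- \frac{627344549}{37861}\right) \left(- \frac{1}{10719}\right) = \frac{627344549}{405832059}$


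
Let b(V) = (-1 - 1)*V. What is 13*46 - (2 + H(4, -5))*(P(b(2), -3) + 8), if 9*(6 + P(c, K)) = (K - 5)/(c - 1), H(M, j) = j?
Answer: 9068/15 ≈ 604.53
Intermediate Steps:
b(V) = -2*V
P(c, K) = -6 + (-5 + K)/(9*(-1 + c)) (P(c, K) = -6 + ((K - 5)/(c - 1))/9 = -6 + ((-5 + K)/(-1 + c))/9 = -6 + (-5 + K)/(9*(-1 + c)))
13*46 - (2 + H(4, -5))*(P(b(2), -3) + 8) = 13*46 - (2 - 5)*((49 - 3 - (-108)*2)/(9*(-1 - 2*2)) + 8) = 598 - (-3)*((49 - 3 - 54*(-4))/(9*(-1 - 4)) + 8) = 598 - (-3)*((⅑)*(49 - 3 + 216)/(-5) + 8) = 598 - (-3)*((⅑)*(-⅕)*262 + 8) = 598 - (-3)*(-262/45 + 8) = 598 - (-3)*98/45 = 598 - 1*(-98/15) = 598 + 98/15 = 9068/15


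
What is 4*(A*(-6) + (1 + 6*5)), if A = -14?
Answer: 460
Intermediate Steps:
4*(A*(-6) + (1 + 6*5)) = 4*(-14*(-6) + (1 + 6*5)) = 4*(84 + (1 + 30)) = 4*(84 + 31) = 4*115 = 460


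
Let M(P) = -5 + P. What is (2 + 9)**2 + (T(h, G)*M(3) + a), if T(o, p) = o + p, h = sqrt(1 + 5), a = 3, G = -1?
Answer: 126 - 2*sqrt(6) ≈ 121.10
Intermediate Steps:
h = sqrt(6) ≈ 2.4495
(2 + 9)**2 + (T(h, G)*M(3) + a) = (2 + 9)**2 + ((sqrt(6) - 1)*(-5 + 3) + 3) = 11**2 + ((-1 + sqrt(6))*(-2) + 3) = 121 + ((2 - 2*sqrt(6)) + 3) = 121 + (5 - 2*sqrt(6)) = 126 - 2*sqrt(6)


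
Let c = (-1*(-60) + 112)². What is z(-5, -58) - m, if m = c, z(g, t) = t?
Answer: -29642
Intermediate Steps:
c = 29584 (c = (60 + 112)² = 172² = 29584)
m = 29584
z(-5, -58) - m = -58 - 1*29584 = -58 - 29584 = -29642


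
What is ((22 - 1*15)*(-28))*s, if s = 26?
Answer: -5096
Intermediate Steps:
((22 - 1*15)*(-28))*s = ((22 - 1*15)*(-28))*26 = ((22 - 15)*(-28))*26 = (7*(-28))*26 = -196*26 = -5096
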